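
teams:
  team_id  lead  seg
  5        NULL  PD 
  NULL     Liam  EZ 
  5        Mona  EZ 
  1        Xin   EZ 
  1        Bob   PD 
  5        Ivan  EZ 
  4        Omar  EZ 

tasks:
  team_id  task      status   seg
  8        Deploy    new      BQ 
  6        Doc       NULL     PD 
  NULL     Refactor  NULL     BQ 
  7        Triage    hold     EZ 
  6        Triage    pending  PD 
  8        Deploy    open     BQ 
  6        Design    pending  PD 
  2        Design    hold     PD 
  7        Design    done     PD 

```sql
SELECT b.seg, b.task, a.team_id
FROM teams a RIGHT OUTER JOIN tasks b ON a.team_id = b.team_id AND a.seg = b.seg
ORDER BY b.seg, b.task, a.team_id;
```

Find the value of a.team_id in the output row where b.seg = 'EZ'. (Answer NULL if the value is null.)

RIGHT JOIN keeps every row from `tasks`; unmatched rows get NULL for `teams`'s columns.
Matching on a.team_id = b.team_id AND a.seg = b.seg. A NULL in a compared column never satisfies the condition.
Matched pairs: 0; unmatched b rows kept: 9.

NULL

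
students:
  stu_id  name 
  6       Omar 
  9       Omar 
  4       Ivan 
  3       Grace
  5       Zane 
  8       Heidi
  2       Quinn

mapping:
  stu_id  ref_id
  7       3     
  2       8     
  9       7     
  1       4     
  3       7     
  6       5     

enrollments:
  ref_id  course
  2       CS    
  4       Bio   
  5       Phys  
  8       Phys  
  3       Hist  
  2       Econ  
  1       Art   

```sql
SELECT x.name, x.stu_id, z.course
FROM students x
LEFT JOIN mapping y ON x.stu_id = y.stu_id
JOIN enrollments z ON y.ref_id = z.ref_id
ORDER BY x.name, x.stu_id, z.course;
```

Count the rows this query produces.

Evaluate left to right. First `students x LEFT JOIN mapping y` on stu_id: 7 row(s).
Then INNER JOIN `enrollments z` on ref_id: keep only rows whose y.ref_id appears in z.
Result: 2 row(s).

2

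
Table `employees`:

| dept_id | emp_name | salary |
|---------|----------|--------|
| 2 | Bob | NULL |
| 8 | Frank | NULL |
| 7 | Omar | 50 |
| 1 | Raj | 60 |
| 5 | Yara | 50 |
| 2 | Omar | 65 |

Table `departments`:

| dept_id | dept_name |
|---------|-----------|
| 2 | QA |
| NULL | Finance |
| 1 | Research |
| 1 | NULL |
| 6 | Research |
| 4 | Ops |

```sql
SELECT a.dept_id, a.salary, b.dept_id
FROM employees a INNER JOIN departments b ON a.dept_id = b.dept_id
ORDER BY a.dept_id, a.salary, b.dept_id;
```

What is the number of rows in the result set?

4

INNER JOIN keeps only pairs where the ON condition holds.
Matching on a.dept_id = b.dept_id. A NULL in a compared column never satisfies the condition.
- a row (dept_id=2): matches 1 b row(s) → 1 output row(s).
- a row (dept_id=8): no match → dropped.
- a row (dept_id=7): no match → dropped.
- a row (dept_id=1): matches 2 b row(s) → 2 output row(s).
- a row (dept_id=5): no match → dropped.
- a row (dept_id=2): matches 1 b row(s) → 1 output row(s).
Total: 4 rows.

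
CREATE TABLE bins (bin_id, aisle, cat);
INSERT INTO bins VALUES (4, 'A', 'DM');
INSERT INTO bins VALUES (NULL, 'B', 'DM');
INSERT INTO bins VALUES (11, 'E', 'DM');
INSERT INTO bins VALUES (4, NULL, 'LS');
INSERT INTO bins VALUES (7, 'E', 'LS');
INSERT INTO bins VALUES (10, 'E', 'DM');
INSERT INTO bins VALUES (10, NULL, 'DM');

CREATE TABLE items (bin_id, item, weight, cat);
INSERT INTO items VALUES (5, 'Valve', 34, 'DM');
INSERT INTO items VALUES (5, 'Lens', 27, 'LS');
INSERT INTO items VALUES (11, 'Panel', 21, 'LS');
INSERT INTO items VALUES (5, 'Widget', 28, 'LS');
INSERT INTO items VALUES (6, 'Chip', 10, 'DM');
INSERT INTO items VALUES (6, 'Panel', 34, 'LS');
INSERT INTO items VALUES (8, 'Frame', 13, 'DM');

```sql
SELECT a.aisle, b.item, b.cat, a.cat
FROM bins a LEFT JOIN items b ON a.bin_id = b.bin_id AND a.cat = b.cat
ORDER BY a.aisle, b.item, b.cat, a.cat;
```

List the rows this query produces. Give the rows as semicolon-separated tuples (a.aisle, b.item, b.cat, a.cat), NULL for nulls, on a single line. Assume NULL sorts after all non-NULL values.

(A, NULL, NULL, DM); (B, NULL, NULL, DM); (E, NULL, NULL, DM); (E, NULL, NULL, DM); (E, NULL, NULL, LS); (NULL, NULL, NULL, DM); (NULL, NULL, NULL, LS)

LEFT JOIN keeps every row from `bins`; unmatched rows get NULL for `items`'s columns.
Matching on a.bin_id = b.bin_id AND a.cat = b.cat. A NULL in a compared column never satisfies the condition.
Matched pairs: 0; unmatched a rows kept: 7.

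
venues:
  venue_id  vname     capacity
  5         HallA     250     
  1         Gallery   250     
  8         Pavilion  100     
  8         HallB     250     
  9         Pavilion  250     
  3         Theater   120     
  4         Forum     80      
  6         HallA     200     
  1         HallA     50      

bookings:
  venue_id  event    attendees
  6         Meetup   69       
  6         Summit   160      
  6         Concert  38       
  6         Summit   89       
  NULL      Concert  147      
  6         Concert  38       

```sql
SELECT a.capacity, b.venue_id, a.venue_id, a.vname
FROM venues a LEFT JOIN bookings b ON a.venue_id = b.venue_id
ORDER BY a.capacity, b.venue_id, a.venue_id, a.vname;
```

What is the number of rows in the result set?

13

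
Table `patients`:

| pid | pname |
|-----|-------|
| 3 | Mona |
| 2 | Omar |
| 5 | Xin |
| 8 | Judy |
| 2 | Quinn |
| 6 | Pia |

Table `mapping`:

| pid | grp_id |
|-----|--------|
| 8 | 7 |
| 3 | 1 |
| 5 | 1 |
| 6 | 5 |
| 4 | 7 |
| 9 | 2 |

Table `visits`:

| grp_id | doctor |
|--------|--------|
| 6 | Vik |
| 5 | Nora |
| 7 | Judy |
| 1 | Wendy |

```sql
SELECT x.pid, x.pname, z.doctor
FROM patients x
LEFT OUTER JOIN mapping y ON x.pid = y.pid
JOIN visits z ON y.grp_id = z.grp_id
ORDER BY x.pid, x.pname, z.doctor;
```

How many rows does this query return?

4

Evaluate left to right. First `patients x LEFT JOIN mapping y` on pid: 6 row(s).
Then INNER JOIN `visits z` on grp_id: keep only rows whose y.grp_id appears in z.
Result: 4 row(s).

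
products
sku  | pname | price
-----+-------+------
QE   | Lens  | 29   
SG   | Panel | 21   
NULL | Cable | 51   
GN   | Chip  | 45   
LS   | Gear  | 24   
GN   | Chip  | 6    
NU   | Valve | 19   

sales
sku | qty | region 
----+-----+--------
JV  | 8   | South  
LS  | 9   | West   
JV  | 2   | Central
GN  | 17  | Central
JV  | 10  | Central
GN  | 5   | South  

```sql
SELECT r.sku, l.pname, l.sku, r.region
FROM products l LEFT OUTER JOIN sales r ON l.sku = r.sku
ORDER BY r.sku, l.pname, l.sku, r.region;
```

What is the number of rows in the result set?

9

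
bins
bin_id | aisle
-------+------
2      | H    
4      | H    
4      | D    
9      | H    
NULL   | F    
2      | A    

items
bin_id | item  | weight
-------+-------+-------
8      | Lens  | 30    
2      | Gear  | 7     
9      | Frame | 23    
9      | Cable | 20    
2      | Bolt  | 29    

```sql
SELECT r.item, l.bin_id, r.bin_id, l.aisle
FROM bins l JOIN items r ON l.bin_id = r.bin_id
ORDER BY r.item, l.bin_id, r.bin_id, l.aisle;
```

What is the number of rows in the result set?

INNER JOIN keeps only pairs where the ON condition holds.
Matching on l.bin_id = r.bin_id. A NULL in a compared column never satisfies the condition.
- l row (bin_id=2): matches 2 r row(s) → 2 output row(s).
- l row (bin_id=4): no match → dropped.
- l row (bin_id=4): no match → dropped.
- l row (bin_id=9): matches 2 r row(s) → 2 output row(s).
- l row (bin_id=NULL): no match → dropped.
- l row (bin_id=2): matches 2 r row(s) → 2 output row(s).
Total: 6 rows.

6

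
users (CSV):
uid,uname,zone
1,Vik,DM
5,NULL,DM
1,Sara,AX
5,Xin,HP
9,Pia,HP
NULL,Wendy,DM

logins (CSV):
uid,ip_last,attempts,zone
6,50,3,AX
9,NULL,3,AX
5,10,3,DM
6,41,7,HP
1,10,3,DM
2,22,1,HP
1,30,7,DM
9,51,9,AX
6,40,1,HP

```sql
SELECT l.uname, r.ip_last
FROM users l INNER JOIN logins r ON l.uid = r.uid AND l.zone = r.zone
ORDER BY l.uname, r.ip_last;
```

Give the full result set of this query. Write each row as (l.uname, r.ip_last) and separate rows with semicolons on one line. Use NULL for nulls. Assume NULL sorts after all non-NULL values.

INNER JOIN keeps only pairs where the ON condition holds.
Matching on l.uid = r.uid AND l.zone = r.zone. A NULL in a compared column never satisfies the condition.
- l (uid=1, zone=DM) pairs with 2 row(s) of r.
- l (uid=5, zone=DM) pairs with 1 row(s) of r.
- l (uid=1, zone=AX) has no partner → excluded.
- l (uid=5, zone=HP) has no partner → excluded.
- l (uid=9, zone=HP) has no partner → excluded.
- l (uid=NULL, zone=DM) has no partner → excluded.
After projecting and ordering:
l.uname | r.ip_last
Vik | 10
Vik | 30
NULL | 10

(Vik, 10); (Vik, 30); (NULL, 10)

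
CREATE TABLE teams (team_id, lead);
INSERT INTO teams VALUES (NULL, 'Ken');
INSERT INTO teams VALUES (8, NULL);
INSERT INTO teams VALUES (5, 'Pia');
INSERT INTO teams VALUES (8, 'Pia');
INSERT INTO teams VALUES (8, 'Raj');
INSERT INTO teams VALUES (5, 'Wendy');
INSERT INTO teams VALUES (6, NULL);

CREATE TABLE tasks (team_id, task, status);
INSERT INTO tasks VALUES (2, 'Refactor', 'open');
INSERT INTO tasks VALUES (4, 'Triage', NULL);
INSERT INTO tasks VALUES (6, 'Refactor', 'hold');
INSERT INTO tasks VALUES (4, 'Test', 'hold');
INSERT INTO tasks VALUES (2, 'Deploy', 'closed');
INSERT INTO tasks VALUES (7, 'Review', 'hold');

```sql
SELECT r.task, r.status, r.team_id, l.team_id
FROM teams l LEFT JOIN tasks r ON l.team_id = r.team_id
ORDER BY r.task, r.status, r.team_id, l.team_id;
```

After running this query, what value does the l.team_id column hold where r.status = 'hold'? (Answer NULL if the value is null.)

6

LEFT JOIN keeps every row from `teams`; unmatched rows get NULL for `tasks`'s columns.
Matching on l.team_id = r.team_id. A NULL in a compared column never satisfies the condition.
- l (team_id=NULL) has no partner → padded with NULL.
- l (team_id=8) has no partner → padded with NULL.
- l (team_id=5) has no partner → padded with NULL.
- l (team_id=8) has no partner → padded with NULL.
- l (team_id=8) has no partner → padded with NULL.
- l (team_id=5) has no partner → padded with NULL.
- l (team_id=6) pairs with 1 row(s) of r.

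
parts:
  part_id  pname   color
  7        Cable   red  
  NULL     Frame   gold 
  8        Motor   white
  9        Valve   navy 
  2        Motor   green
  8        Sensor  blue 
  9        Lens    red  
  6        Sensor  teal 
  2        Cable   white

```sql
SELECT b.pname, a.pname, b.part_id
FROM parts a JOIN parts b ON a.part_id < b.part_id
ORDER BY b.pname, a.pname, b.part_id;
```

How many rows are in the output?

25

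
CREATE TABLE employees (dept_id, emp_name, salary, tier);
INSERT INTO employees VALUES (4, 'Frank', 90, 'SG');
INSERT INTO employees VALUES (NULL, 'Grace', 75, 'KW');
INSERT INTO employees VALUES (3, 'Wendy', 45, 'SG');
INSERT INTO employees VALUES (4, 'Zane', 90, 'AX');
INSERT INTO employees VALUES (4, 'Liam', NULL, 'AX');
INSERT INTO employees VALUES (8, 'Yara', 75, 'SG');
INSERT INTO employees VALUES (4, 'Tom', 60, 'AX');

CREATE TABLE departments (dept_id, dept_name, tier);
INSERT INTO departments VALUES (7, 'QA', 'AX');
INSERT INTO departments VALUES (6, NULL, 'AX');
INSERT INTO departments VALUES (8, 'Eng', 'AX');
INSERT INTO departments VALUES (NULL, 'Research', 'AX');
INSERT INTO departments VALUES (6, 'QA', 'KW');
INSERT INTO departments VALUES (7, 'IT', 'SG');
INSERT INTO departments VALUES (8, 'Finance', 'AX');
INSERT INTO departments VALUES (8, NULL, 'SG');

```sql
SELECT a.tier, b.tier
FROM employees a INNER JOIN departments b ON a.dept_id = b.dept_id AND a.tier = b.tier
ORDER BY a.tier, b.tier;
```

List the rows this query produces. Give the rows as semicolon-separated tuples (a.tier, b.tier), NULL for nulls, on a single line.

(SG, SG)

INNER JOIN keeps only pairs where the ON condition holds.
Matching on a.dept_id = b.dept_id AND a.tier = b.tier. A NULL in a compared column never satisfies the condition.
- dept_id=4, tier=SG: no matching b row, dropped.
- dept_id=NULL, tier=KW: no matching b row, dropped.
- dept_id=3, tier=SG: no matching b row, dropped.
- dept_id=4, tier=AX: no matching b row, dropped.
- dept_id=4, tier=AX: no matching b row, dropped.
- dept_id=8, tier=SG: 1 matching b row(s), so 1 row(s) emitted.
- dept_id=4, tier=AX: no matching b row, dropped.
After projecting and ordering:
a.tier | b.tier
SG | SG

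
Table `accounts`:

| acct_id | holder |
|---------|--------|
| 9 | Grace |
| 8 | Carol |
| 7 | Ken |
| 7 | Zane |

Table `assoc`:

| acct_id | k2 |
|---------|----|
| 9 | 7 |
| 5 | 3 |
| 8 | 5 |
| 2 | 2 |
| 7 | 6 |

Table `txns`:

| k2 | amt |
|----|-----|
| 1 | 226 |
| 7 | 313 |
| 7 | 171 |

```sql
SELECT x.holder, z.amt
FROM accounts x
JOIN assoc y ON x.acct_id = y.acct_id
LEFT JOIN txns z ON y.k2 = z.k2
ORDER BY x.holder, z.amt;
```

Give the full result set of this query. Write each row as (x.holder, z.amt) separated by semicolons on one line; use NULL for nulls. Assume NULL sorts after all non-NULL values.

(Carol, NULL); (Grace, 171); (Grace, 313); (Ken, NULL); (Zane, NULL)

Evaluate left to right. First `accounts x INNER JOIN assoc y` on acct_id: 4 row(s).
Then LEFT JOIN `txns z` on k2: each of those 4 rows is kept; rows whose y.k2 has no match in z get NULL for z's columns.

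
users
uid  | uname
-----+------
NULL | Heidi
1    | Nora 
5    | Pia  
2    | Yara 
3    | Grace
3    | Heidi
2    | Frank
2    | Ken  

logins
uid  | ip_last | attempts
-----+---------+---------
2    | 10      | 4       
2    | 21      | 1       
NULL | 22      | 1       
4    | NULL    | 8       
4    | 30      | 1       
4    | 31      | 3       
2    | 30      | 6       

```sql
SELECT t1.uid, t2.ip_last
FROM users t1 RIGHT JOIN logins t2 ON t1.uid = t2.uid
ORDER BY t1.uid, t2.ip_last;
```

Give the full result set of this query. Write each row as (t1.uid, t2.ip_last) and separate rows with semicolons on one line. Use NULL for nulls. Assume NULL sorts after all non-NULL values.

(2, 10); (2, 10); (2, 10); (2, 21); (2, 21); (2, 21); (2, 30); (2, 30); (2, 30); (NULL, 22); (NULL, 30); (NULL, 31); (NULL, NULL)

RIGHT JOIN keeps every row from `logins`; unmatched rows get NULL for `users`'s columns.
Matching on t1.uid = t2.uid. A NULL in a compared column never satisfies the condition.
- t1 (uid=NULL) has no partner in t2.
- t1 (uid=1) has no partner in t2.
- t1 (uid=5) has no partner in t2.
- t1 (uid=2) pairs with 3 row(s) of t2.
- t1 (uid=3) has no partner in t2.
- t1 (uid=3) has no partner in t2.
- t1 (uid=2) pairs with 3 row(s) of t2.
- t1 (uid=2) pairs with 3 row(s) of t2.
- 4 row(s) from t2 found no t1 partner → padded with NULL.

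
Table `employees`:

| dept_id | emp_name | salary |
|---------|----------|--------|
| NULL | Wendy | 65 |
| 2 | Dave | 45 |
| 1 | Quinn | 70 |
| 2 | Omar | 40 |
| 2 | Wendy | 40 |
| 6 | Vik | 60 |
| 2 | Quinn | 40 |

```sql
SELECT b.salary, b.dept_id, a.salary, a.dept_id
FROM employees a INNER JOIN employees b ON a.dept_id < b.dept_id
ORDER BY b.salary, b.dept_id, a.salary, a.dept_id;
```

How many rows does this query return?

INNER JOIN keeps only pairs where the ON condition holds.
Matching on a.dept_id < b.dept_id. A NULL in a compared column never satisfies the condition.
Matched pairs: 9.
Total: 9 rows.

9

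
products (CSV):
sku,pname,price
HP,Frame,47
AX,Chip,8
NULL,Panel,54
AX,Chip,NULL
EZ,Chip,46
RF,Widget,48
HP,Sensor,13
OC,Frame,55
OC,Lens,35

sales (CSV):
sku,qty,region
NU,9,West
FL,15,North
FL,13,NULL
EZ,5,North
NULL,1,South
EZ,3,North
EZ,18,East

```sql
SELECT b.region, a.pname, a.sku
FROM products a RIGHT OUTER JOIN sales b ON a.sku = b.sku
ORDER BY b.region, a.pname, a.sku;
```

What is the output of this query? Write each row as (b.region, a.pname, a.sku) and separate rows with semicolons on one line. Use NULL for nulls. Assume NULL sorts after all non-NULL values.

(East, Chip, EZ); (North, Chip, EZ); (North, Chip, EZ); (North, NULL, NULL); (South, NULL, NULL); (West, NULL, NULL); (NULL, NULL, NULL)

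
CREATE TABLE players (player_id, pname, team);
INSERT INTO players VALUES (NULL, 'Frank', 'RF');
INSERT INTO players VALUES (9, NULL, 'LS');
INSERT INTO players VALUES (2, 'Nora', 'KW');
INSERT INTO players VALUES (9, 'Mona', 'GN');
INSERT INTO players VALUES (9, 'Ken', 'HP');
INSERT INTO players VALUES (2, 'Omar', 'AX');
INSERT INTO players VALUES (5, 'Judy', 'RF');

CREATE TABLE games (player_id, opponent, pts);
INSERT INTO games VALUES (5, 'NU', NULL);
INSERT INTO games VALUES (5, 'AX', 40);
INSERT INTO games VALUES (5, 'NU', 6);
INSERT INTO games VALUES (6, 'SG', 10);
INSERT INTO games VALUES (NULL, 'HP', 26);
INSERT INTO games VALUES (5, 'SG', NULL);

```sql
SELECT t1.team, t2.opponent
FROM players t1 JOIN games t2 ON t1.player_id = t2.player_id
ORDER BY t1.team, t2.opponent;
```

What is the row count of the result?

INNER JOIN keeps only pairs where the ON condition holds.
Matching on t1.player_id = t2.player_id. A NULL in a compared column never satisfies the condition.
Matched pairs: 4.
Total: 4 rows.

4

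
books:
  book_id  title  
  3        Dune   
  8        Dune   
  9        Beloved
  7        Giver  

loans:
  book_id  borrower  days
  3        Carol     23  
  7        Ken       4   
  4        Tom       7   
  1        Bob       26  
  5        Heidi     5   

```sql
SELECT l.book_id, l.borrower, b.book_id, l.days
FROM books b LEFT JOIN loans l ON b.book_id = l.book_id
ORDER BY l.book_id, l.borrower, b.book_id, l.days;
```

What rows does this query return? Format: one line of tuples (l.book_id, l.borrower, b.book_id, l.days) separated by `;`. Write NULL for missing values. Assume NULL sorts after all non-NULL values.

(3, Carol, 3, 23); (7, Ken, 7, 4); (NULL, NULL, 8, NULL); (NULL, NULL, 9, NULL)

LEFT JOIN keeps every row from `books`; unmatched rows get NULL for `loans`'s columns.
Matching on b.book_id = l.book_id.
- b row (book_id=3): matches 1 l row(s) → 1 output row(s).
- b row (book_id=8): no match → kept, l columns NULL.
- b row (book_id=9): no match → kept, l columns NULL.
- b row (book_id=7): matches 1 l row(s) → 1 output row(s).
After projecting and ordering:
l.book_id | l.borrower | b.book_id | l.days
3 | Carol | 3 | 23
7 | Ken | 7 | 4
NULL | NULL | 8 | NULL
NULL | NULL | 9 | NULL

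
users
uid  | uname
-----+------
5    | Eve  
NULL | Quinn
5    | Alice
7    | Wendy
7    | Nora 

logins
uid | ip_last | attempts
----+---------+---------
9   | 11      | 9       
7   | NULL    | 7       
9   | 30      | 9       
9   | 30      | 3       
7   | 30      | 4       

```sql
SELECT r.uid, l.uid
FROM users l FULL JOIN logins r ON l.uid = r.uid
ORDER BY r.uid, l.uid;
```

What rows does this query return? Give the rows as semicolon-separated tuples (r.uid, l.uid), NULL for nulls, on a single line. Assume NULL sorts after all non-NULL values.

(7, 7); (7, 7); (7, 7); (7, 7); (9, NULL); (9, NULL); (9, NULL); (NULL, 5); (NULL, 5); (NULL, NULL)

FULL OUTER JOIN keeps every row from both sides; unmatched rows get NULL for the other side's columns.
Matching on l.uid = r.uid. A NULL in a compared column never satisfies the condition.
- uid=5: no r row matches, row kept with r columns NULL.
- uid=NULL: no r row matches, row kept with r columns NULL.
- uid=5: no r row matches, row kept with r columns NULL.
- uid=7: 2 matching r row(s), so 2 row(s) emitted.
- uid=7: 2 matching r row(s), so 2 row(s) emitted.
- 3 r row(s) had no l match → kept, l columns NULL.
After projecting and ordering:
r.uid | l.uid
7 | 7
7 | 7
7 | 7
7 | 7
9 | NULL
9 | NULL
9 | NULL
NULL | 5
NULL | 5
NULL | NULL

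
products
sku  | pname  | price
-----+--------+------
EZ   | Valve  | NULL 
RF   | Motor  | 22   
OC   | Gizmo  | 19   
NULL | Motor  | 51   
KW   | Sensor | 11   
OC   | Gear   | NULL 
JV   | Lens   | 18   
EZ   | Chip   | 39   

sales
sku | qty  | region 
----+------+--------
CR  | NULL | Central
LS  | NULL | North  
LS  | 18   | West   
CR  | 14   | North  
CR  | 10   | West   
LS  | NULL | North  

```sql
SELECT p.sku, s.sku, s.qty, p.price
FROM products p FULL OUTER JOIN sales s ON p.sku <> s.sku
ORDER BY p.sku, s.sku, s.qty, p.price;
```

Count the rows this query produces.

43

FULL OUTER JOIN keeps every row from both sides; unmatched rows get NULL for the other side's columns.
Matching on p.sku <> s.sku. A NULL in a compared column never satisfies the condition.
- p[0] sku=EZ → 6 match(es) in s → 6 row(s).
- p[1] sku=RF → 6 match(es) in s → 6 row(s).
- p[2] sku=OC → 6 match(es) in s → 6 row(s).
- p[3] sku=NULL → no match; kept with NULLs on the s side.
- p[4] sku=KW → 6 match(es) in s → 6 row(s).
- p[5] sku=OC → 6 match(es) in s → 6 row(s).
- p[6] sku=JV → 6 match(es) in s → 6 row(s).
- p[7] sku=EZ → 6 match(es) in s → 6 row(s).
Total: 42 matched + 1 padded = 43 rows.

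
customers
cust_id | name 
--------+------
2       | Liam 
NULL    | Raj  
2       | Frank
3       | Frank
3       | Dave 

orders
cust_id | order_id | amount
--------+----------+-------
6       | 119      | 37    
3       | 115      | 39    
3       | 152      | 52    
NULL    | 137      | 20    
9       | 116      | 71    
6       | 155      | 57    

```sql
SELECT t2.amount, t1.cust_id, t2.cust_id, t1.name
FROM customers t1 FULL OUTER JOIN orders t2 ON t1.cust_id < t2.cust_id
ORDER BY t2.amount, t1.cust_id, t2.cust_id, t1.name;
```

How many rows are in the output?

FULL OUTER JOIN keeps every row from both sides; unmatched rows get NULL for the other side's columns.
Matching on t1.cust_id < t2.cust_id. A NULL in a compared column never satisfies the condition.
- t1 row (cust_id=2): matches 5 t2 row(s) → 5 output row(s).
- t1 row (cust_id=NULL): no match → kept, t2 columns NULL.
- t1 row (cust_id=2): matches 5 t2 row(s) → 5 output row(s).
- t1 row (cust_id=3): matches 3 t2 row(s) → 3 output row(s).
- t1 row (cust_id=3): matches 3 t2 row(s) → 3 output row(s).
- plus 1 unmatched t2 row(s), each kept with NULL t1 columns.
Total: 16 matched + 2 padded = 18 rows.

18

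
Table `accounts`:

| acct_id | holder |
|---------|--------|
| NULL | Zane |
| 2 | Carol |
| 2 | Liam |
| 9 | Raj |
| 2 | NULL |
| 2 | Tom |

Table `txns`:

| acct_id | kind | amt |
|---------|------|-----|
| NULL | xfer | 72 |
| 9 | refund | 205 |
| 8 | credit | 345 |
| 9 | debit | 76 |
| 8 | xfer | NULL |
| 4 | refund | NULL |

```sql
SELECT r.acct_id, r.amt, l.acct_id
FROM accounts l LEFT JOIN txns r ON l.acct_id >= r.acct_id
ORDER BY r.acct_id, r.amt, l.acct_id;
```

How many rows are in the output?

10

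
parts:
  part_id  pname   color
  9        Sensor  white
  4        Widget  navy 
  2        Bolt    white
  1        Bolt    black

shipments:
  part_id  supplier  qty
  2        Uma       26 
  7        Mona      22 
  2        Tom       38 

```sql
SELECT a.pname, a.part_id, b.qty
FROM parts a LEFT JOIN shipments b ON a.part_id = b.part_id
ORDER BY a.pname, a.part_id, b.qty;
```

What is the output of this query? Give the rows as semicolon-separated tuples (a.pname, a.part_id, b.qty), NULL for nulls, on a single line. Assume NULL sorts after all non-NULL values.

(Bolt, 1, NULL); (Bolt, 2, 26); (Bolt, 2, 38); (Sensor, 9, NULL); (Widget, 4, NULL)

LEFT JOIN keeps every row from `parts`; unmatched rows get NULL for `shipments`'s columns.
Matching on a.part_id = b.part_id.
- a (part_id=9) has no partner → padded with NULL.
- a (part_id=4) has no partner → padded with NULL.
- a (part_id=2) pairs with 2 row(s) of b.
- a (part_id=1) has no partner → padded with NULL.
After projecting and ordering:
a.pname | a.part_id | b.qty
Bolt | 1 | NULL
Bolt | 2 | 26
Bolt | 2 | 38
Sensor | 9 | NULL
Widget | 4 | NULL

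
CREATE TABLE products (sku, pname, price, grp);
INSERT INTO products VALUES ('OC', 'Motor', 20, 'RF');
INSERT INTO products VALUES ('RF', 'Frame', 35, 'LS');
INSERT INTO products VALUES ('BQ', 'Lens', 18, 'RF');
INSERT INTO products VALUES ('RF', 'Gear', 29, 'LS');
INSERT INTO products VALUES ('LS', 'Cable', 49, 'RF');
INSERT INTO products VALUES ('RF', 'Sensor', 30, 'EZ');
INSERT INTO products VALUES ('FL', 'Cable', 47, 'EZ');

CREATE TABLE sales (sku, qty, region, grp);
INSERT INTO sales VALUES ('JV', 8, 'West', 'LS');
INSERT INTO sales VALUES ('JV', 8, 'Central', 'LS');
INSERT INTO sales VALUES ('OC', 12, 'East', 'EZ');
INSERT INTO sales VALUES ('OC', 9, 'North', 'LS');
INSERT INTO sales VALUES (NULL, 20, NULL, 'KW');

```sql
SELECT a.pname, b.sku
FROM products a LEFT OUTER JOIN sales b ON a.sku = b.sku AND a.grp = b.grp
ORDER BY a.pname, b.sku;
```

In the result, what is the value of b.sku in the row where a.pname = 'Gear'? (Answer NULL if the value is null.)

LEFT JOIN keeps every row from `products`; unmatched rows get NULL for `sales`'s columns.
Matching on a.sku = b.sku AND a.grp = b.grp. A NULL in a compared column never satisfies the condition.
- sku=OC, grp=RF: no b row matches, row kept with b columns NULL.
- sku=RF, grp=LS: no b row matches, row kept with b columns NULL.
- sku=BQ, grp=RF: no b row matches, row kept with b columns NULL.
- sku=RF, grp=LS: no b row matches, row kept with b columns NULL.
- sku=LS, grp=RF: no b row matches, row kept with b columns NULL.
- sku=RF, grp=EZ: no b row matches, row kept with b columns NULL.
- sku=FL, grp=EZ: no b row matches, row kept with b columns NULL.

NULL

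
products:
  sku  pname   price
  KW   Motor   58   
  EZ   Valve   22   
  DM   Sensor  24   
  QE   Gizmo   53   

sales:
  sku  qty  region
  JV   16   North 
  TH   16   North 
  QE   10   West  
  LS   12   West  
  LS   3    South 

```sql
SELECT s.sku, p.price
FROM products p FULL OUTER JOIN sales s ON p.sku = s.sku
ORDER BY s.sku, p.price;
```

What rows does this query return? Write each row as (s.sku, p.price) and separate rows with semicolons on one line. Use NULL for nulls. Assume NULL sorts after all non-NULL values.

(JV, NULL); (LS, NULL); (LS, NULL); (QE, 53); (TH, NULL); (NULL, 22); (NULL, 24); (NULL, 58)

FULL OUTER JOIN keeps every row from both sides; unmatched rows get NULL for the other side's columns.
Matching on p.sku = s.sku.
- p row (sku=KW): no match → kept, s columns NULL.
- p row (sku=EZ): no match → kept, s columns NULL.
- p row (sku=DM): no match → kept, s columns NULL.
- p row (sku=QE): matches 1 s row(s) → 1 output row(s).
- 4 row(s) from s found no p partner → padded with NULL.
After projecting and ordering:
s.sku | p.price
JV | NULL
LS | NULL
LS | NULL
QE | 53
TH | NULL
NULL | 22
NULL | 24
NULL | 58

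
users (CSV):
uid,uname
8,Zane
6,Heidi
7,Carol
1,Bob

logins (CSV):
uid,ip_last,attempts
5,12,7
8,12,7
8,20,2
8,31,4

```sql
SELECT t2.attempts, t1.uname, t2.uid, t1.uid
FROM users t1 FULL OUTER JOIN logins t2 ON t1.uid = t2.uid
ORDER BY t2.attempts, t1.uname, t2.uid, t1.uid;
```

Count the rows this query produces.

7

FULL OUTER JOIN keeps every row from both sides; unmatched rows get NULL for the other side's columns.
Matching on t1.uid = t2.uid.
- t1 (uid=8) pairs with 3 row(s) of t2.
- t1 (uid=6) has no partner → padded with NULL.
- t1 (uid=7) has no partner → padded with NULL.
- t1 (uid=1) has no partner → padded with NULL.
- 1 row(s) from t2 found no t1 partner → padded with NULL.
Total: 3 matched + 4 padded = 7 rows.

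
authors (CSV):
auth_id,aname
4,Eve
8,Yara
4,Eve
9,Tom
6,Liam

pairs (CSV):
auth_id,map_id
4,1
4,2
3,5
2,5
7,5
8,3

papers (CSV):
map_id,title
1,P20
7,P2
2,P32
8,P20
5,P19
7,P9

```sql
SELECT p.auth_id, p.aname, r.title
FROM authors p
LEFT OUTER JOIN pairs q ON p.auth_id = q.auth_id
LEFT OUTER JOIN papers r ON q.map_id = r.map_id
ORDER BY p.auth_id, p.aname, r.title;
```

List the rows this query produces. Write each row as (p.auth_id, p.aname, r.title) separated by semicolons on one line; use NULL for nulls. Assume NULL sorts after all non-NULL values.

(4, Eve, P20); (4, Eve, P20); (4, Eve, P32); (4, Eve, P32); (6, Liam, NULL); (8, Yara, NULL); (9, Tom, NULL)

Evaluate left to right. First `authors p LEFT JOIN pairs q` on auth_id: 7 row(s).
Then LEFT JOIN `papers r` on map_id: each of those 7 rows is kept; rows whose q.map_id has no match in r get NULL for r's columns.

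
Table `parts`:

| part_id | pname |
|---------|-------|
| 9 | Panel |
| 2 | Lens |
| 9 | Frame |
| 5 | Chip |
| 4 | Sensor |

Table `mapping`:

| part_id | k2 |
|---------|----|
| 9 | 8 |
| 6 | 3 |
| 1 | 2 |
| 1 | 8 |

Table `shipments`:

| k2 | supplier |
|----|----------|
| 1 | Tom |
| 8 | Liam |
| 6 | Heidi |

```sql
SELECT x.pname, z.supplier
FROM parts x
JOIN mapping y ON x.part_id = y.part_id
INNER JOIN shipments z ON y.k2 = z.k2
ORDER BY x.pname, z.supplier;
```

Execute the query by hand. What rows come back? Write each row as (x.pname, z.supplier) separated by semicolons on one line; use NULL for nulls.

Step 1 — x INNER JOIN y on part_id → 2 row(s).
Then INNER JOIN `shipments z` on k2: keep only rows whose y.k2 appears in z.

(Frame, Liam); (Panel, Liam)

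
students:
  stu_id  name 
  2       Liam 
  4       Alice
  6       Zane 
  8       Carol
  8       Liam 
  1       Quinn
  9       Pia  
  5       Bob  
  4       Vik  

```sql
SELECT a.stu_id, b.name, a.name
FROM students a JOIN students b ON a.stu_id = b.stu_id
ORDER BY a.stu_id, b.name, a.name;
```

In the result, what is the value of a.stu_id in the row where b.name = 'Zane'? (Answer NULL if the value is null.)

6

INNER JOIN keeps only pairs where the ON condition holds.
Matching on a.stu_id = b.stu_id.
Matched pairs: 13.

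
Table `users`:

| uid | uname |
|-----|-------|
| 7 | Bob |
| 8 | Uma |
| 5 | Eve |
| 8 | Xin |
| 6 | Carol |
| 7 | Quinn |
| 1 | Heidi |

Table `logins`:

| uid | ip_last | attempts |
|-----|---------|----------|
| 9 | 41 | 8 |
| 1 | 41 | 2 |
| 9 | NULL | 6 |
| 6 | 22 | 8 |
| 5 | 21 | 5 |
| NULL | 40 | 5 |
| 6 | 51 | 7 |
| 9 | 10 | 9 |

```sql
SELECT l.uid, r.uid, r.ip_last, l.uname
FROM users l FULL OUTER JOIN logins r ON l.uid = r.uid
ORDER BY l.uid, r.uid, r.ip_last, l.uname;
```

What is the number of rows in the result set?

FULL OUTER JOIN keeps every row from both sides; unmatched rows get NULL for the other side's columns.
Matching on l.uid = r.uid. A NULL in a compared column never satisfies the condition.
- l (uid=7) has no partner → padded with NULL.
- l (uid=8) has no partner → padded with NULL.
- l (uid=5) pairs with 1 row(s) of r.
- l (uid=8) has no partner → padded with NULL.
- l (uid=6) pairs with 2 row(s) of r.
- l (uid=7) has no partner → padded with NULL.
- l (uid=1) pairs with 1 row(s) of r.
- plus 4 unmatched r row(s), each kept with NULL l columns.
Total: 4 matched + 8 padded = 12 rows.

12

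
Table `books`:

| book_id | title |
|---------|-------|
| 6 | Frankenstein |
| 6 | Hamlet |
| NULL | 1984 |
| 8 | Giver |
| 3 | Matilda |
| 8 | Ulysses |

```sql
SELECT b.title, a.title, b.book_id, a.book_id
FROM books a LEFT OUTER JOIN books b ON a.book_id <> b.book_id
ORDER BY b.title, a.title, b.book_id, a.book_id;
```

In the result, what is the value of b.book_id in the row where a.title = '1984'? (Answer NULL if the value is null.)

NULL

LEFT JOIN keeps every row from `books a`; unmatched rows get NULL for `books b`'s columns.
Matching on a.book_id <> b.book_id. A NULL in a compared column never satisfies the condition.
- a[0] book_id=6 → 3 match(es) in b → 3 row(s).
- a[1] book_id=6 → 3 match(es) in b → 3 row(s).
- a[2] book_id=NULL → no match; kept with NULLs on the b side.
- a[3] book_id=8 → 3 match(es) in b → 3 row(s).
- a[4] book_id=3 → 4 match(es) in b → 4 row(s).
- a[5] book_id=8 → 3 match(es) in b → 3 row(s).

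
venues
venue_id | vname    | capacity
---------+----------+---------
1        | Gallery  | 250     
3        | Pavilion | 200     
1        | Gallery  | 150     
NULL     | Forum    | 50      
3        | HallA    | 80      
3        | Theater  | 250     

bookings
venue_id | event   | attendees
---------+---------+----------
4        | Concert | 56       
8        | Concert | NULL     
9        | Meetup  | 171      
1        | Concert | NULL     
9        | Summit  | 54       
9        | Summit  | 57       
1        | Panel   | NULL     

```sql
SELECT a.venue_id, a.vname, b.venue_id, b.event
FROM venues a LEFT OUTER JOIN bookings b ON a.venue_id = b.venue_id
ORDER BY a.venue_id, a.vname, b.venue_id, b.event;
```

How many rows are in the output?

8

LEFT JOIN keeps every row from `venues`; unmatched rows get NULL for `bookings`'s columns.
Matching on a.venue_id = b.venue_id. A NULL in a compared column never satisfies the condition.
- a row (venue_id=1): matches 2 b row(s) → 2 output row(s).
- a row (venue_id=3): no match → kept, b columns NULL.
- a row (venue_id=1): matches 2 b row(s) → 2 output row(s).
- a row (venue_id=NULL): no match → kept, b columns NULL.
- a row (venue_id=3): no match → kept, b columns NULL.
- a row (venue_id=3): no match → kept, b columns NULL.
Total: 4 matched + 4 padded = 8 rows.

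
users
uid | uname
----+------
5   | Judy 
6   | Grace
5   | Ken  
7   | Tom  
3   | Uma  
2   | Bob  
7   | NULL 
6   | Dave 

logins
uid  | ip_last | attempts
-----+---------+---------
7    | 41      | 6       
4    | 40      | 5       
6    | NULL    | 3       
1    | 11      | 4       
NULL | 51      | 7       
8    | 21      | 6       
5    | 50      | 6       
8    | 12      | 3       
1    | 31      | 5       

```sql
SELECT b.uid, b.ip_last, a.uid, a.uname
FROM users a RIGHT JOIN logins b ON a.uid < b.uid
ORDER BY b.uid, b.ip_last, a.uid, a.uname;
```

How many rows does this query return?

33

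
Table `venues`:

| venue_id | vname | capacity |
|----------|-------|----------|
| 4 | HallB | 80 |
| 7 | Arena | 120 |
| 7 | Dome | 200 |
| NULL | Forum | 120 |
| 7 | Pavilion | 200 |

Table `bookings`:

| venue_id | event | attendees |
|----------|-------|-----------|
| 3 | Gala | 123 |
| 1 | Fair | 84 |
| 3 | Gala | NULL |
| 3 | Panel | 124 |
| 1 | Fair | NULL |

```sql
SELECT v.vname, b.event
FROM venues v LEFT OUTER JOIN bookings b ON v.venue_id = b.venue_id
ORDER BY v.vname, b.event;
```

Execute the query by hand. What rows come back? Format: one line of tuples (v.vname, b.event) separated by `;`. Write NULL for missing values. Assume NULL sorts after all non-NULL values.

(Arena, NULL); (Dome, NULL); (Forum, NULL); (HallB, NULL); (Pavilion, NULL)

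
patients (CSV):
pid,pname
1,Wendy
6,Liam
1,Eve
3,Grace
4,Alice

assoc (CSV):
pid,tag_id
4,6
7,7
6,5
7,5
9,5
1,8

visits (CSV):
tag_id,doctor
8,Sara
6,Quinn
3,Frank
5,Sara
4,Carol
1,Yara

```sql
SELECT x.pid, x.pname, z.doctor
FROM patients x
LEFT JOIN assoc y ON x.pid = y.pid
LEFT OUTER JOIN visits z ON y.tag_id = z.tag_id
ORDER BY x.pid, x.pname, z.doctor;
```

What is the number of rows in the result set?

5

Joins associate left-to-right: patients LEFT JOIN assoc on pid gives 5 intermediate row(s).
Then LEFT JOIN `visits z` on tag_id: each of those 5 rows is kept; rows whose y.tag_id has no match in z get NULL for z's columns.
Result: 5 row(s).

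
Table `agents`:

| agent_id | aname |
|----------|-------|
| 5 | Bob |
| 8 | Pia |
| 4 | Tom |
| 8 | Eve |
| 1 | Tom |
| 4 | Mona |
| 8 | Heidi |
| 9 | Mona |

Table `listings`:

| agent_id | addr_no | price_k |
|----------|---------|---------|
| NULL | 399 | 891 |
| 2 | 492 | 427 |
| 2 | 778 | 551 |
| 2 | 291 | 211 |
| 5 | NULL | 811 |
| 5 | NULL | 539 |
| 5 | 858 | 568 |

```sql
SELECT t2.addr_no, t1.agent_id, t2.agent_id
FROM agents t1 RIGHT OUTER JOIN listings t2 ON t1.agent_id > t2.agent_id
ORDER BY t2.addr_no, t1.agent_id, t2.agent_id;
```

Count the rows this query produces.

RIGHT JOIN keeps every row from `listings`; unmatched rows get NULL for `agents`'s columns.
Matching on t1.agent_id > t2.agent_id. A NULL in a compared column never satisfies the condition.
Matched pairs: 33; unmatched t2 rows kept: 1.
Total: 33 matched + 1 padded = 34 rows.

34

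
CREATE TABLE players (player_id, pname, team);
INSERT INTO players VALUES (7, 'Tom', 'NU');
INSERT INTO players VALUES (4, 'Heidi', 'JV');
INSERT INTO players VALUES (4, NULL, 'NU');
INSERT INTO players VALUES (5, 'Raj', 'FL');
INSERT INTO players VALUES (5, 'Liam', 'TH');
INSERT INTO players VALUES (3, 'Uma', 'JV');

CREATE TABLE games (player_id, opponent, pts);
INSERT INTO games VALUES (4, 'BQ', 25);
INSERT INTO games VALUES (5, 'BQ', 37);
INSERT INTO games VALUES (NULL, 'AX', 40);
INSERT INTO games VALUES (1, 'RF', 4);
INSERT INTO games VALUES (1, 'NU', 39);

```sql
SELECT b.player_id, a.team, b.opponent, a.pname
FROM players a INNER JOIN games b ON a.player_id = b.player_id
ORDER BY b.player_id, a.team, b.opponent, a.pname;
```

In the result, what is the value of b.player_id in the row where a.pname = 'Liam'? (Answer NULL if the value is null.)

INNER JOIN keeps only pairs where the ON condition holds.
Matching on a.player_id = b.player_id. A NULL in a compared column never satisfies the condition.
- a (player_id=7) has no partner → excluded.
- a (player_id=4) pairs with 1 row(s) of b.
- a (player_id=4) pairs with 1 row(s) of b.
- a (player_id=5) pairs with 1 row(s) of b.
- a (player_id=5) pairs with 1 row(s) of b.
- a (player_id=3) has no partner → excluded.

5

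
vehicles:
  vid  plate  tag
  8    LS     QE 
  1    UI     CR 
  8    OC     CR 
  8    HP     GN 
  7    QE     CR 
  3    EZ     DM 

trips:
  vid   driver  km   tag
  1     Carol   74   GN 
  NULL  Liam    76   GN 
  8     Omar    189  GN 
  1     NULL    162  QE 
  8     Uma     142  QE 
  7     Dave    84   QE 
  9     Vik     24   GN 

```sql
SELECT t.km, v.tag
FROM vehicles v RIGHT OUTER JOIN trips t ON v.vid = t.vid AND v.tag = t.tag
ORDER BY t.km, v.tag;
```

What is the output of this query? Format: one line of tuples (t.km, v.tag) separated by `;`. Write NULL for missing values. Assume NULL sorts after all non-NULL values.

(24, NULL); (74, NULL); (76, NULL); (84, NULL); (142, QE); (162, NULL); (189, GN)

RIGHT JOIN keeps every row from `trips`; unmatched rows get NULL for `vehicles`'s columns.
Matching on v.vid = t.vid AND v.tag = t.tag. A NULL in a compared column never satisfies the condition.
Matched pairs: 2; unmatched t rows kept: 5.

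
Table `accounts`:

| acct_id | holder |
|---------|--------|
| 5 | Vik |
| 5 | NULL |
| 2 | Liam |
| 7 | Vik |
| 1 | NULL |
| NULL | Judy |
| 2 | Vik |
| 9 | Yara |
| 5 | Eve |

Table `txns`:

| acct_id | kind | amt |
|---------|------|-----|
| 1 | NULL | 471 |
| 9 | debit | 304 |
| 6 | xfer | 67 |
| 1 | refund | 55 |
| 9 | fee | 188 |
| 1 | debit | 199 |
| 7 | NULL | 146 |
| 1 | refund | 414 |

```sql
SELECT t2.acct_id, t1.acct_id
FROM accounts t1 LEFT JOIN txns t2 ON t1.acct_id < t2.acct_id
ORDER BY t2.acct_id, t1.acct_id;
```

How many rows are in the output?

LEFT JOIN keeps every row from `accounts`; unmatched rows get NULL for `txns`'s columns.
Matching on t1.acct_id < t2.acct_id. A NULL in a compared column never satisfies the condition.
Matched pairs: 26; unmatched t1 rows kept: 2.
Total: 26 matched + 2 padded = 28 rows.

28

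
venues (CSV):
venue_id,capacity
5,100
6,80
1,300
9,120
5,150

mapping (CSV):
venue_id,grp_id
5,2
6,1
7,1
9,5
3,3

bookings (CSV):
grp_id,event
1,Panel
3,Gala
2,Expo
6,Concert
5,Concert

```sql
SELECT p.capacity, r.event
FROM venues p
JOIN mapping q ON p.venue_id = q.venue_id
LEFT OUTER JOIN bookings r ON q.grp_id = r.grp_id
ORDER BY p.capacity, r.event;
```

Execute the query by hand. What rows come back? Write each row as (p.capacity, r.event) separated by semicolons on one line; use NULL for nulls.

(80, Panel); (100, Expo); (120, Concert); (150, Expo)

Evaluate left to right. First `venues p INNER JOIN mapping q` on venue_id: 4 row(s).
Then LEFT JOIN `bookings r` on grp_id: each of those 4 rows is kept; rows whose q.grp_id has no match in r get NULL for r's columns.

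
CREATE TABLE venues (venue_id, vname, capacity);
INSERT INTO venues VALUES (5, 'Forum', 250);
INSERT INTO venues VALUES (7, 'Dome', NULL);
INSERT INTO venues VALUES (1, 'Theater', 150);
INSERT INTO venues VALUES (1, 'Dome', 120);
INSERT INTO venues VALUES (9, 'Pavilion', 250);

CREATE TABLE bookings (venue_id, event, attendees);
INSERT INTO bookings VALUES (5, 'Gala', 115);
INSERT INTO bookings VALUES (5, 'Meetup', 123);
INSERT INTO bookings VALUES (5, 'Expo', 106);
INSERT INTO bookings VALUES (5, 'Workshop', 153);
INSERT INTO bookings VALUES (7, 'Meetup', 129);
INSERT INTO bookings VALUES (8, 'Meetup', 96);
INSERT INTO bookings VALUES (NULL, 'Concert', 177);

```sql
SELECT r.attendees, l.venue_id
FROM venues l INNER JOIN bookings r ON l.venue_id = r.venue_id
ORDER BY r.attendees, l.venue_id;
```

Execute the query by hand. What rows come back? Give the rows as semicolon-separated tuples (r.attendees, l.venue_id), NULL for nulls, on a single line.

(106, 5); (115, 5); (123, 5); (129, 7); (153, 5)

INNER JOIN keeps only pairs where the ON condition holds.
Matching on l.venue_id = r.venue_id. A NULL in a compared column never satisfies the condition.
Matched pairs: 5.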